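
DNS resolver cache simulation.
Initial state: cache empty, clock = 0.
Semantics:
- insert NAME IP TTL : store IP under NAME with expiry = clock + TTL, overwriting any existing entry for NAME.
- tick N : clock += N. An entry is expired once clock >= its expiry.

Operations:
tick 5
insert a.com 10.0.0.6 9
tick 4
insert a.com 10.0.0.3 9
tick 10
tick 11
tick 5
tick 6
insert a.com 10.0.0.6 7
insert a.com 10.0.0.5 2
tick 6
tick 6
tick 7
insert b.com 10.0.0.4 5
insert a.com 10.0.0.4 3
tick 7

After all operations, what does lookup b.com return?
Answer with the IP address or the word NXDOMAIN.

Answer: NXDOMAIN

Derivation:
Op 1: tick 5 -> clock=5.
Op 2: insert a.com -> 10.0.0.6 (expiry=5+9=14). clock=5
Op 3: tick 4 -> clock=9.
Op 4: insert a.com -> 10.0.0.3 (expiry=9+9=18). clock=9
Op 5: tick 10 -> clock=19. purged={a.com}
Op 6: tick 11 -> clock=30.
Op 7: tick 5 -> clock=35.
Op 8: tick 6 -> clock=41.
Op 9: insert a.com -> 10.0.0.6 (expiry=41+7=48). clock=41
Op 10: insert a.com -> 10.0.0.5 (expiry=41+2=43). clock=41
Op 11: tick 6 -> clock=47. purged={a.com}
Op 12: tick 6 -> clock=53.
Op 13: tick 7 -> clock=60.
Op 14: insert b.com -> 10.0.0.4 (expiry=60+5=65). clock=60
Op 15: insert a.com -> 10.0.0.4 (expiry=60+3=63). clock=60
Op 16: tick 7 -> clock=67. purged={a.com,b.com}
lookup b.com: not in cache (expired or never inserted)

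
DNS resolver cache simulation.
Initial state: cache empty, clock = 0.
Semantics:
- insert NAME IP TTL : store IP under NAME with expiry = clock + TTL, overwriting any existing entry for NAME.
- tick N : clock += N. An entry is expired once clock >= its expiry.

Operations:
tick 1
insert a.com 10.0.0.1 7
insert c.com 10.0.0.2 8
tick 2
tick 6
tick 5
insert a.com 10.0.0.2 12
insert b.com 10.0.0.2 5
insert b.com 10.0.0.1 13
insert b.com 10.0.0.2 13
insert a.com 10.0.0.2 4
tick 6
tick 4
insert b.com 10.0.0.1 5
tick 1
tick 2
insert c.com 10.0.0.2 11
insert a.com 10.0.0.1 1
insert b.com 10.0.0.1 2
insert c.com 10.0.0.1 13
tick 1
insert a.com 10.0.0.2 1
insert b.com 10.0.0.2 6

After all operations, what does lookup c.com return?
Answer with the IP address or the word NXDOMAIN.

Op 1: tick 1 -> clock=1.
Op 2: insert a.com -> 10.0.0.1 (expiry=1+7=8). clock=1
Op 3: insert c.com -> 10.0.0.2 (expiry=1+8=9). clock=1
Op 4: tick 2 -> clock=3.
Op 5: tick 6 -> clock=9. purged={a.com,c.com}
Op 6: tick 5 -> clock=14.
Op 7: insert a.com -> 10.0.0.2 (expiry=14+12=26). clock=14
Op 8: insert b.com -> 10.0.0.2 (expiry=14+5=19). clock=14
Op 9: insert b.com -> 10.0.0.1 (expiry=14+13=27). clock=14
Op 10: insert b.com -> 10.0.0.2 (expiry=14+13=27). clock=14
Op 11: insert a.com -> 10.0.0.2 (expiry=14+4=18). clock=14
Op 12: tick 6 -> clock=20. purged={a.com}
Op 13: tick 4 -> clock=24.
Op 14: insert b.com -> 10.0.0.1 (expiry=24+5=29). clock=24
Op 15: tick 1 -> clock=25.
Op 16: tick 2 -> clock=27.
Op 17: insert c.com -> 10.0.0.2 (expiry=27+11=38). clock=27
Op 18: insert a.com -> 10.0.0.1 (expiry=27+1=28). clock=27
Op 19: insert b.com -> 10.0.0.1 (expiry=27+2=29). clock=27
Op 20: insert c.com -> 10.0.0.1 (expiry=27+13=40). clock=27
Op 21: tick 1 -> clock=28. purged={a.com}
Op 22: insert a.com -> 10.0.0.2 (expiry=28+1=29). clock=28
Op 23: insert b.com -> 10.0.0.2 (expiry=28+6=34). clock=28
lookup c.com: present, ip=10.0.0.1 expiry=40 > clock=28

Answer: 10.0.0.1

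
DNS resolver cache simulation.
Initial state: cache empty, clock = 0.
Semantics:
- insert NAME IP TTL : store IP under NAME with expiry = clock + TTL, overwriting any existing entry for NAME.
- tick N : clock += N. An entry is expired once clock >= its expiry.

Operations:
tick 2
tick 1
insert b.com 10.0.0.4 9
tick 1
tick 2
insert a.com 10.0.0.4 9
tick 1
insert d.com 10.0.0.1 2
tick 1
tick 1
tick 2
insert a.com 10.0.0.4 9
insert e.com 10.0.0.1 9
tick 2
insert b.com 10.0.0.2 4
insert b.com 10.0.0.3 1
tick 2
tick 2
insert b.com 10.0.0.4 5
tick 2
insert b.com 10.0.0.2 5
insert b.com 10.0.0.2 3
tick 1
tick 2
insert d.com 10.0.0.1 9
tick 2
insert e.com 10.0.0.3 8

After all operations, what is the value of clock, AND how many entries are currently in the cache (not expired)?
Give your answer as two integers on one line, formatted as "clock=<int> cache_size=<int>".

Answer: clock=24 cache_size=2

Derivation:
Op 1: tick 2 -> clock=2.
Op 2: tick 1 -> clock=3.
Op 3: insert b.com -> 10.0.0.4 (expiry=3+9=12). clock=3
Op 4: tick 1 -> clock=4.
Op 5: tick 2 -> clock=6.
Op 6: insert a.com -> 10.0.0.4 (expiry=6+9=15). clock=6
Op 7: tick 1 -> clock=7.
Op 8: insert d.com -> 10.0.0.1 (expiry=7+2=9). clock=7
Op 9: tick 1 -> clock=8.
Op 10: tick 1 -> clock=9. purged={d.com}
Op 11: tick 2 -> clock=11.
Op 12: insert a.com -> 10.0.0.4 (expiry=11+9=20). clock=11
Op 13: insert e.com -> 10.0.0.1 (expiry=11+9=20). clock=11
Op 14: tick 2 -> clock=13. purged={b.com}
Op 15: insert b.com -> 10.0.0.2 (expiry=13+4=17). clock=13
Op 16: insert b.com -> 10.0.0.3 (expiry=13+1=14). clock=13
Op 17: tick 2 -> clock=15. purged={b.com}
Op 18: tick 2 -> clock=17.
Op 19: insert b.com -> 10.0.0.4 (expiry=17+5=22). clock=17
Op 20: tick 2 -> clock=19.
Op 21: insert b.com -> 10.0.0.2 (expiry=19+5=24). clock=19
Op 22: insert b.com -> 10.0.0.2 (expiry=19+3=22). clock=19
Op 23: tick 1 -> clock=20. purged={a.com,e.com}
Op 24: tick 2 -> clock=22. purged={b.com}
Op 25: insert d.com -> 10.0.0.1 (expiry=22+9=31). clock=22
Op 26: tick 2 -> clock=24.
Op 27: insert e.com -> 10.0.0.3 (expiry=24+8=32). clock=24
Final clock = 24
Final cache (unexpired): {d.com,e.com} -> size=2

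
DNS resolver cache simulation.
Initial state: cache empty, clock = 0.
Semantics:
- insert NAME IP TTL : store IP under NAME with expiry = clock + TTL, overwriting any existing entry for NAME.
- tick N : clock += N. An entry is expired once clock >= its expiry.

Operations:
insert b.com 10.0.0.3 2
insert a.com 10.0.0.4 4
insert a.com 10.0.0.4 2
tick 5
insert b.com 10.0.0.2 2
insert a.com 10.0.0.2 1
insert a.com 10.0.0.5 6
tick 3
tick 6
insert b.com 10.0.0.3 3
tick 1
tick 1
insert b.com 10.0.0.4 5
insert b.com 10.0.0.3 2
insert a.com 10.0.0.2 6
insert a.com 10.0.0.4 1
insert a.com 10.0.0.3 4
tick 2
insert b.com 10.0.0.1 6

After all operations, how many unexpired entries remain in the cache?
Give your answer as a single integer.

Op 1: insert b.com -> 10.0.0.3 (expiry=0+2=2). clock=0
Op 2: insert a.com -> 10.0.0.4 (expiry=0+4=4). clock=0
Op 3: insert a.com -> 10.0.0.4 (expiry=0+2=2). clock=0
Op 4: tick 5 -> clock=5. purged={a.com,b.com}
Op 5: insert b.com -> 10.0.0.2 (expiry=5+2=7). clock=5
Op 6: insert a.com -> 10.0.0.2 (expiry=5+1=6). clock=5
Op 7: insert a.com -> 10.0.0.5 (expiry=5+6=11). clock=5
Op 8: tick 3 -> clock=8. purged={b.com}
Op 9: tick 6 -> clock=14. purged={a.com}
Op 10: insert b.com -> 10.0.0.3 (expiry=14+3=17). clock=14
Op 11: tick 1 -> clock=15.
Op 12: tick 1 -> clock=16.
Op 13: insert b.com -> 10.0.0.4 (expiry=16+5=21). clock=16
Op 14: insert b.com -> 10.0.0.3 (expiry=16+2=18). clock=16
Op 15: insert a.com -> 10.0.0.2 (expiry=16+6=22). clock=16
Op 16: insert a.com -> 10.0.0.4 (expiry=16+1=17). clock=16
Op 17: insert a.com -> 10.0.0.3 (expiry=16+4=20). clock=16
Op 18: tick 2 -> clock=18. purged={b.com}
Op 19: insert b.com -> 10.0.0.1 (expiry=18+6=24). clock=18
Final cache (unexpired): {a.com,b.com} -> size=2

Answer: 2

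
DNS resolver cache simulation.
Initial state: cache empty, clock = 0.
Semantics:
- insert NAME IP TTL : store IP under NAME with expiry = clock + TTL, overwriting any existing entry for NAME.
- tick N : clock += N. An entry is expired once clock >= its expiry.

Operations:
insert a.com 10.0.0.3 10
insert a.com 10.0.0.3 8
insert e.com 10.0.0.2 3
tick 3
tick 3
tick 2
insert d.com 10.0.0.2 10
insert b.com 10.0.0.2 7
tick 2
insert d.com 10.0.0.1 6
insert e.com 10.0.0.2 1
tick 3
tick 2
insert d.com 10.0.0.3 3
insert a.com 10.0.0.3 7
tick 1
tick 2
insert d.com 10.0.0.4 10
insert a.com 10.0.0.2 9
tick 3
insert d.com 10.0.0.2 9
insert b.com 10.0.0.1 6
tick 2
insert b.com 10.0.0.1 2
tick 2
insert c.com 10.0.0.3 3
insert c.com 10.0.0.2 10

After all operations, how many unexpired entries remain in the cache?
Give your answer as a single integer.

Answer: 3

Derivation:
Op 1: insert a.com -> 10.0.0.3 (expiry=0+10=10). clock=0
Op 2: insert a.com -> 10.0.0.3 (expiry=0+8=8). clock=0
Op 3: insert e.com -> 10.0.0.2 (expiry=0+3=3). clock=0
Op 4: tick 3 -> clock=3. purged={e.com}
Op 5: tick 3 -> clock=6.
Op 6: tick 2 -> clock=8. purged={a.com}
Op 7: insert d.com -> 10.0.0.2 (expiry=8+10=18). clock=8
Op 8: insert b.com -> 10.0.0.2 (expiry=8+7=15). clock=8
Op 9: tick 2 -> clock=10.
Op 10: insert d.com -> 10.0.0.1 (expiry=10+6=16). clock=10
Op 11: insert e.com -> 10.0.0.2 (expiry=10+1=11). clock=10
Op 12: tick 3 -> clock=13. purged={e.com}
Op 13: tick 2 -> clock=15. purged={b.com}
Op 14: insert d.com -> 10.0.0.3 (expiry=15+3=18). clock=15
Op 15: insert a.com -> 10.0.0.3 (expiry=15+7=22). clock=15
Op 16: tick 1 -> clock=16.
Op 17: tick 2 -> clock=18. purged={d.com}
Op 18: insert d.com -> 10.0.0.4 (expiry=18+10=28). clock=18
Op 19: insert a.com -> 10.0.0.2 (expiry=18+9=27). clock=18
Op 20: tick 3 -> clock=21.
Op 21: insert d.com -> 10.0.0.2 (expiry=21+9=30). clock=21
Op 22: insert b.com -> 10.0.0.1 (expiry=21+6=27). clock=21
Op 23: tick 2 -> clock=23.
Op 24: insert b.com -> 10.0.0.1 (expiry=23+2=25). clock=23
Op 25: tick 2 -> clock=25. purged={b.com}
Op 26: insert c.com -> 10.0.0.3 (expiry=25+3=28). clock=25
Op 27: insert c.com -> 10.0.0.2 (expiry=25+10=35). clock=25
Final cache (unexpired): {a.com,c.com,d.com} -> size=3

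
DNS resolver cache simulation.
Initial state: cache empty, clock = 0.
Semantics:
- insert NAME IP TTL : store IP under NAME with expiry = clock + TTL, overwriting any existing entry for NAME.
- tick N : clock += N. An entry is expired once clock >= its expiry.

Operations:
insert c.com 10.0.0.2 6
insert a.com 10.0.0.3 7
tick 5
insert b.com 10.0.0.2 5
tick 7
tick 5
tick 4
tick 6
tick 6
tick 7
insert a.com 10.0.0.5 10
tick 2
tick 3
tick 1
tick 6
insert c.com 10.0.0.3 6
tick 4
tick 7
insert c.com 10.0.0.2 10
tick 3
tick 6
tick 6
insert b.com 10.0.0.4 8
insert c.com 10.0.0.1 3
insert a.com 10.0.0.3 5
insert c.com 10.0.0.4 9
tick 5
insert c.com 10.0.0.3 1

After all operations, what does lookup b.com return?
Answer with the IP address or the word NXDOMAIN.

Op 1: insert c.com -> 10.0.0.2 (expiry=0+6=6). clock=0
Op 2: insert a.com -> 10.0.0.3 (expiry=0+7=7). clock=0
Op 3: tick 5 -> clock=5.
Op 4: insert b.com -> 10.0.0.2 (expiry=5+5=10). clock=5
Op 5: tick 7 -> clock=12. purged={a.com,b.com,c.com}
Op 6: tick 5 -> clock=17.
Op 7: tick 4 -> clock=21.
Op 8: tick 6 -> clock=27.
Op 9: tick 6 -> clock=33.
Op 10: tick 7 -> clock=40.
Op 11: insert a.com -> 10.0.0.5 (expiry=40+10=50). clock=40
Op 12: tick 2 -> clock=42.
Op 13: tick 3 -> clock=45.
Op 14: tick 1 -> clock=46.
Op 15: tick 6 -> clock=52. purged={a.com}
Op 16: insert c.com -> 10.0.0.3 (expiry=52+6=58). clock=52
Op 17: tick 4 -> clock=56.
Op 18: tick 7 -> clock=63. purged={c.com}
Op 19: insert c.com -> 10.0.0.2 (expiry=63+10=73). clock=63
Op 20: tick 3 -> clock=66.
Op 21: tick 6 -> clock=72.
Op 22: tick 6 -> clock=78. purged={c.com}
Op 23: insert b.com -> 10.0.0.4 (expiry=78+8=86). clock=78
Op 24: insert c.com -> 10.0.0.1 (expiry=78+3=81). clock=78
Op 25: insert a.com -> 10.0.0.3 (expiry=78+5=83). clock=78
Op 26: insert c.com -> 10.0.0.4 (expiry=78+9=87). clock=78
Op 27: tick 5 -> clock=83. purged={a.com}
Op 28: insert c.com -> 10.0.0.3 (expiry=83+1=84). clock=83
lookup b.com: present, ip=10.0.0.4 expiry=86 > clock=83

Answer: 10.0.0.4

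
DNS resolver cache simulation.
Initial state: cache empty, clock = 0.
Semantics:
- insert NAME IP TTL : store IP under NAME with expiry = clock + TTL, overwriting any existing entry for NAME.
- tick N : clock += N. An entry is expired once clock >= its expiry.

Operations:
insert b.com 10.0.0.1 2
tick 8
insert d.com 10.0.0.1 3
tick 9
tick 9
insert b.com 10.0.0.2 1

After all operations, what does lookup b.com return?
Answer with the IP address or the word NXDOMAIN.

Answer: 10.0.0.2

Derivation:
Op 1: insert b.com -> 10.0.0.1 (expiry=0+2=2). clock=0
Op 2: tick 8 -> clock=8. purged={b.com}
Op 3: insert d.com -> 10.0.0.1 (expiry=8+3=11). clock=8
Op 4: tick 9 -> clock=17. purged={d.com}
Op 5: tick 9 -> clock=26.
Op 6: insert b.com -> 10.0.0.2 (expiry=26+1=27). clock=26
lookup b.com: present, ip=10.0.0.2 expiry=27 > clock=26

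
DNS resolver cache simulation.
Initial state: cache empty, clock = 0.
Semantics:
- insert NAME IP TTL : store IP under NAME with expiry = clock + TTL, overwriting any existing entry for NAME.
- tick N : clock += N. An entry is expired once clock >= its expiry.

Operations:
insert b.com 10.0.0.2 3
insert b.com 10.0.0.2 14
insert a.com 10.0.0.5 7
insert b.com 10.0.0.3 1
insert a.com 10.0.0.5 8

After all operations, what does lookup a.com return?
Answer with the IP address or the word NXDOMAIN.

Answer: 10.0.0.5

Derivation:
Op 1: insert b.com -> 10.0.0.2 (expiry=0+3=3). clock=0
Op 2: insert b.com -> 10.0.0.2 (expiry=0+14=14). clock=0
Op 3: insert a.com -> 10.0.0.5 (expiry=0+7=7). clock=0
Op 4: insert b.com -> 10.0.0.3 (expiry=0+1=1). clock=0
Op 5: insert a.com -> 10.0.0.5 (expiry=0+8=8). clock=0
lookup a.com: present, ip=10.0.0.5 expiry=8 > clock=0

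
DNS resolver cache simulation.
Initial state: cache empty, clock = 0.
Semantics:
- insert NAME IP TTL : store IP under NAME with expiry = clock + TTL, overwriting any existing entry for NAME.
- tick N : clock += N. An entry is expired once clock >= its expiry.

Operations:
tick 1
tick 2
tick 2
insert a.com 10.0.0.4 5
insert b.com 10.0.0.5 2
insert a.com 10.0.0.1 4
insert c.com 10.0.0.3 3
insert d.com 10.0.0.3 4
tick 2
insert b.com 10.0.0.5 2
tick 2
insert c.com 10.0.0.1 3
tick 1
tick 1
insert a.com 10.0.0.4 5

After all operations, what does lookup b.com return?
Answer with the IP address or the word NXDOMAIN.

Op 1: tick 1 -> clock=1.
Op 2: tick 2 -> clock=3.
Op 3: tick 2 -> clock=5.
Op 4: insert a.com -> 10.0.0.4 (expiry=5+5=10). clock=5
Op 5: insert b.com -> 10.0.0.5 (expiry=5+2=7). clock=5
Op 6: insert a.com -> 10.0.0.1 (expiry=5+4=9). clock=5
Op 7: insert c.com -> 10.0.0.3 (expiry=5+3=8). clock=5
Op 8: insert d.com -> 10.0.0.3 (expiry=5+4=9). clock=5
Op 9: tick 2 -> clock=7. purged={b.com}
Op 10: insert b.com -> 10.0.0.5 (expiry=7+2=9). clock=7
Op 11: tick 2 -> clock=9. purged={a.com,b.com,c.com,d.com}
Op 12: insert c.com -> 10.0.0.1 (expiry=9+3=12). clock=9
Op 13: tick 1 -> clock=10.
Op 14: tick 1 -> clock=11.
Op 15: insert a.com -> 10.0.0.4 (expiry=11+5=16). clock=11
lookup b.com: not in cache (expired or never inserted)

Answer: NXDOMAIN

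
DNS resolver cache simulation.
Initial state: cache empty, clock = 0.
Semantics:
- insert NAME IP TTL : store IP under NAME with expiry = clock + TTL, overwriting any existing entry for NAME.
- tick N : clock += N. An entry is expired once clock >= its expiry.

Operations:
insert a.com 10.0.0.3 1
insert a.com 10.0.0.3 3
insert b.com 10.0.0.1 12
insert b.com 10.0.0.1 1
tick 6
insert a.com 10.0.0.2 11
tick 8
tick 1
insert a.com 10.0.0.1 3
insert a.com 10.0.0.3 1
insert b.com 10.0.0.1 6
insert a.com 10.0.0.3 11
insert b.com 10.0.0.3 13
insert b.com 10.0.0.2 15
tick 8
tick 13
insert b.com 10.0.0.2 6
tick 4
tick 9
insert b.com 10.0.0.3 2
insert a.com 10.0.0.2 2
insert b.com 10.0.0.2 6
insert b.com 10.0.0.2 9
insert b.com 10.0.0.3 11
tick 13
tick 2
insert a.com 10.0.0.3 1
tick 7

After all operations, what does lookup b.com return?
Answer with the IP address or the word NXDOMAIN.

Answer: NXDOMAIN

Derivation:
Op 1: insert a.com -> 10.0.0.3 (expiry=0+1=1). clock=0
Op 2: insert a.com -> 10.0.0.3 (expiry=0+3=3). clock=0
Op 3: insert b.com -> 10.0.0.1 (expiry=0+12=12). clock=0
Op 4: insert b.com -> 10.0.0.1 (expiry=0+1=1). clock=0
Op 5: tick 6 -> clock=6. purged={a.com,b.com}
Op 6: insert a.com -> 10.0.0.2 (expiry=6+11=17). clock=6
Op 7: tick 8 -> clock=14.
Op 8: tick 1 -> clock=15.
Op 9: insert a.com -> 10.0.0.1 (expiry=15+3=18). clock=15
Op 10: insert a.com -> 10.0.0.3 (expiry=15+1=16). clock=15
Op 11: insert b.com -> 10.0.0.1 (expiry=15+6=21). clock=15
Op 12: insert a.com -> 10.0.0.3 (expiry=15+11=26). clock=15
Op 13: insert b.com -> 10.0.0.3 (expiry=15+13=28). clock=15
Op 14: insert b.com -> 10.0.0.2 (expiry=15+15=30). clock=15
Op 15: tick 8 -> clock=23.
Op 16: tick 13 -> clock=36. purged={a.com,b.com}
Op 17: insert b.com -> 10.0.0.2 (expiry=36+6=42). clock=36
Op 18: tick 4 -> clock=40.
Op 19: tick 9 -> clock=49. purged={b.com}
Op 20: insert b.com -> 10.0.0.3 (expiry=49+2=51). clock=49
Op 21: insert a.com -> 10.0.0.2 (expiry=49+2=51). clock=49
Op 22: insert b.com -> 10.0.0.2 (expiry=49+6=55). clock=49
Op 23: insert b.com -> 10.0.0.2 (expiry=49+9=58). clock=49
Op 24: insert b.com -> 10.0.0.3 (expiry=49+11=60). clock=49
Op 25: tick 13 -> clock=62. purged={a.com,b.com}
Op 26: tick 2 -> clock=64.
Op 27: insert a.com -> 10.0.0.3 (expiry=64+1=65). clock=64
Op 28: tick 7 -> clock=71. purged={a.com}
lookup b.com: not in cache (expired or never inserted)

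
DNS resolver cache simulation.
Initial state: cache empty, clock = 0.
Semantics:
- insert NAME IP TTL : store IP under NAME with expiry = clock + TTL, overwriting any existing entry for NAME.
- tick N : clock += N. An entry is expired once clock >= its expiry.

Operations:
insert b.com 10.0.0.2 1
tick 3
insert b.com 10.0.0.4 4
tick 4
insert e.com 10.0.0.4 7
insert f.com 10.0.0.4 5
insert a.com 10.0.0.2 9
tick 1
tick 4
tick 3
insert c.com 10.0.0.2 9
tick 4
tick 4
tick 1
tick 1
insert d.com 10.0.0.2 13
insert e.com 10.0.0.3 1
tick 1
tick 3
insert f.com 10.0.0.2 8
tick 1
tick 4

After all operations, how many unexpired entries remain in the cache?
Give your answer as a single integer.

Op 1: insert b.com -> 10.0.0.2 (expiry=0+1=1). clock=0
Op 2: tick 3 -> clock=3. purged={b.com}
Op 3: insert b.com -> 10.0.0.4 (expiry=3+4=7). clock=3
Op 4: tick 4 -> clock=7. purged={b.com}
Op 5: insert e.com -> 10.0.0.4 (expiry=7+7=14). clock=7
Op 6: insert f.com -> 10.0.0.4 (expiry=7+5=12). clock=7
Op 7: insert a.com -> 10.0.0.2 (expiry=7+9=16). clock=7
Op 8: tick 1 -> clock=8.
Op 9: tick 4 -> clock=12. purged={f.com}
Op 10: tick 3 -> clock=15. purged={e.com}
Op 11: insert c.com -> 10.0.0.2 (expiry=15+9=24). clock=15
Op 12: tick 4 -> clock=19. purged={a.com}
Op 13: tick 4 -> clock=23.
Op 14: tick 1 -> clock=24. purged={c.com}
Op 15: tick 1 -> clock=25.
Op 16: insert d.com -> 10.0.0.2 (expiry=25+13=38). clock=25
Op 17: insert e.com -> 10.0.0.3 (expiry=25+1=26). clock=25
Op 18: tick 1 -> clock=26. purged={e.com}
Op 19: tick 3 -> clock=29.
Op 20: insert f.com -> 10.0.0.2 (expiry=29+8=37). clock=29
Op 21: tick 1 -> clock=30.
Op 22: tick 4 -> clock=34.
Final cache (unexpired): {d.com,f.com} -> size=2

Answer: 2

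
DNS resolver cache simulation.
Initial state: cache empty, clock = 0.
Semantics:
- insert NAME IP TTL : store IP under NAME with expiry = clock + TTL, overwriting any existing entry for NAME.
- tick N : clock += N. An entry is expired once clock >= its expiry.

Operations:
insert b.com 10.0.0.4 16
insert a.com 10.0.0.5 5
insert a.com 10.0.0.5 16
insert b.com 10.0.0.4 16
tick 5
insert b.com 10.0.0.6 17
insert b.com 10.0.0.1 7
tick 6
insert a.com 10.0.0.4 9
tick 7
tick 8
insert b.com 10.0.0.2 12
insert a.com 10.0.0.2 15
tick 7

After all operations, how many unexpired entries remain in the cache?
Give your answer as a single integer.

Op 1: insert b.com -> 10.0.0.4 (expiry=0+16=16). clock=0
Op 2: insert a.com -> 10.0.0.5 (expiry=0+5=5). clock=0
Op 3: insert a.com -> 10.0.0.5 (expiry=0+16=16). clock=0
Op 4: insert b.com -> 10.0.0.4 (expiry=0+16=16). clock=0
Op 5: tick 5 -> clock=5.
Op 6: insert b.com -> 10.0.0.6 (expiry=5+17=22). clock=5
Op 7: insert b.com -> 10.0.0.1 (expiry=5+7=12). clock=5
Op 8: tick 6 -> clock=11.
Op 9: insert a.com -> 10.0.0.4 (expiry=11+9=20). clock=11
Op 10: tick 7 -> clock=18. purged={b.com}
Op 11: tick 8 -> clock=26. purged={a.com}
Op 12: insert b.com -> 10.0.0.2 (expiry=26+12=38). clock=26
Op 13: insert a.com -> 10.0.0.2 (expiry=26+15=41). clock=26
Op 14: tick 7 -> clock=33.
Final cache (unexpired): {a.com,b.com} -> size=2

Answer: 2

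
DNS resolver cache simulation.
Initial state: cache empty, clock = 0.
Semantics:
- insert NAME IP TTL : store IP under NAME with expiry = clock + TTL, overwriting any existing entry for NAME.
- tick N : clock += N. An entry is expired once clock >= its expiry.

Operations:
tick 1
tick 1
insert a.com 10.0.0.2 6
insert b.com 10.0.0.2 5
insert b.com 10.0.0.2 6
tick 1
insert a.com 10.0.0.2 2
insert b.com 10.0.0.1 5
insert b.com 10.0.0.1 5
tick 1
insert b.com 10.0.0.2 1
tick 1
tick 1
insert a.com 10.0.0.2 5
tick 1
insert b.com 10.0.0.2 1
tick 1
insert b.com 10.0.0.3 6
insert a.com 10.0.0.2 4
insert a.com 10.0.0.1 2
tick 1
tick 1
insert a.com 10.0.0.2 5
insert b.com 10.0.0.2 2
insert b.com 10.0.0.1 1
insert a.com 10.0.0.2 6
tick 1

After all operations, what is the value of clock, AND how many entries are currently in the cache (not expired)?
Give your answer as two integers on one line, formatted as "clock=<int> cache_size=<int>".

Op 1: tick 1 -> clock=1.
Op 2: tick 1 -> clock=2.
Op 3: insert a.com -> 10.0.0.2 (expiry=2+6=8). clock=2
Op 4: insert b.com -> 10.0.0.2 (expiry=2+5=7). clock=2
Op 5: insert b.com -> 10.0.0.2 (expiry=2+6=8). clock=2
Op 6: tick 1 -> clock=3.
Op 7: insert a.com -> 10.0.0.2 (expiry=3+2=5). clock=3
Op 8: insert b.com -> 10.0.0.1 (expiry=3+5=8). clock=3
Op 9: insert b.com -> 10.0.0.1 (expiry=3+5=8). clock=3
Op 10: tick 1 -> clock=4.
Op 11: insert b.com -> 10.0.0.2 (expiry=4+1=5). clock=4
Op 12: tick 1 -> clock=5. purged={a.com,b.com}
Op 13: tick 1 -> clock=6.
Op 14: insert a.com -> 10.0.0.2 (expiry=6+5=11). clock=6
Op 15: tick 1 -> clock=7.
Op 16: insert b.com -> 10.0.0.2 (expiry=7+1=8). clock=7
Op 17: tick 1 -> clock=8. purged={b.com}
Op 18: insert b.com -> 10.0.0.3 (expiry=8+6=14). clock=8
Op 19: insert a.com -> 10.0.0.2 (expiry=8+4=12). clock=8
Op 20: insert a.com -> 10.0.0.1 (expiry=8+2=10). clock=8
Op 21: tick 1 -> clock=9.
Op 22: tick 1 -> clock=10. purged={a.com}
Op 23: insert a.com -> 10.0.0.2 (expiry=10+5=15). clock=10
Op 24: insert b.com -> 10.0.0.2 (expiry=10+2=12). clock=10
Op 25: insert b.com -> 10.0.0.1 (expiry=10+1=11). clock=10
Op 26: insert a.com -> 10.0.0.2 (expiry=10+6=16). clock=10
Op 27: tick 1 -> clock=11. purged={b.com}
Final clock = 11
Final cache (unexpired): {a.com} -> size=1

Answer: clock=11 cache_size=1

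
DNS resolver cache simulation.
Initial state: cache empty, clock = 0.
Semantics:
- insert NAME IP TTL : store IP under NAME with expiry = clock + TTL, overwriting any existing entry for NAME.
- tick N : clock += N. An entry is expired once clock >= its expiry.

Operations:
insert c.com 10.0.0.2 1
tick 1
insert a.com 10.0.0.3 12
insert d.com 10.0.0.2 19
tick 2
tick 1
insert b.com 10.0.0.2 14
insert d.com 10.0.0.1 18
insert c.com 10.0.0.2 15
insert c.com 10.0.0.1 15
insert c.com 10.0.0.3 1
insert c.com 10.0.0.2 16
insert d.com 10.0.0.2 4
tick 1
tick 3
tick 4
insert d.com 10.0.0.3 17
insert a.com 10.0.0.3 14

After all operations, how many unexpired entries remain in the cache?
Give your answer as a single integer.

Answer: 4

Derivation:
Op 1: insert c.com -> 10.0.0.2 (expiry=0+1=1). clock=0
Op 2: tick 1 -> clock=1. purged={c.com}
Op 3: insert a.com -> 10.0.0.3 (expiry=1+12=13). clock=1
Op 4: insert d.com -> 10.0.0.2 (expiry=1+19=20). clock=1
Op 5: tick 2 -> clock=3.
Op 6: tick 1 -> clock=4.
Op 7: insert b.com -> 10.0.0.2 (expiry=4+14=18). clock=4
Op 8: insert d.com -> 10.0.0.1 (expiry=4+18=22). clock=4
Op 9: insert c.com -> 10.0.0.2 (expiry=4+15=19). clock=4
Op 10: insert c.com -> 10.0.0.1 (expiry=4+15=19). clock=4
Op 11: insert c.com -> 10.0.0.3 (expiry=4+1=5). clock=4
Op 12: insert c.com -> 10.0.0.2 (expiry=4+16=20). clock=4
Op 13: insert d.com -> 10.0.0.2 (expiry=4+4=8). clock=4
Op 14: tick 1 -> clock=5.
Op 15: tick 3 -> clock=8. purged={d.com}
Op 16: tick 4 -> clock=12.
Op 17: insert d.com -> 10.0.0.3 (expiry=12+17=29). clock=12
Op 18: insert a.com -> 10.0.0.3 (expiry=12+14=26). clock=12
Final cache (unexpired): {a.com,b.com,c.com,d.com} -> size=4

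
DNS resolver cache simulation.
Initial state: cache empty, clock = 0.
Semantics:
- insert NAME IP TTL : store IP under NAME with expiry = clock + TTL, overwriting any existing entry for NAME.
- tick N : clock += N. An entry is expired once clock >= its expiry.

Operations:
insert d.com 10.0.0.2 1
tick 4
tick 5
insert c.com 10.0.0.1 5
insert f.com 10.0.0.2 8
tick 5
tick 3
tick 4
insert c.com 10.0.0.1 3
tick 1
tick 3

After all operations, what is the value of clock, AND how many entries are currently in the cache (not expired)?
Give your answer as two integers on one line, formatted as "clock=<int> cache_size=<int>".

Answer: clock=25 cache_size=0

Derivation:
Op 1: insert d.com -> 10.0.0.2 (expiry=0+1=1). clock=0
Op 2: tick 4 -> clock=4. purged={d.com}
Op 3: tick 5 -> clock=9.
Op 4: insert c.com -> 10.0.0.1 (expiry=9+5=14). clock=9
Op 5: insert f.com -> 10.0.0.2 (expiry=9+8=17). clock=9
Op 6: tick 5 -> clock=14. purged={c.com}
Op 7: tick 3 -> clock=17. purged={f.com}
Op 8: tick 4 -> clock=21.
Op 9: insert c.com -> 10.0.0.1 (expiry=21+3=24). clock=21
Op 10: tick 1 -> clock=22.
Op 11: tick 3 -> clock=25. purged={c.com}
Final clock = 25
Final cache (unexpired): {} -> size=0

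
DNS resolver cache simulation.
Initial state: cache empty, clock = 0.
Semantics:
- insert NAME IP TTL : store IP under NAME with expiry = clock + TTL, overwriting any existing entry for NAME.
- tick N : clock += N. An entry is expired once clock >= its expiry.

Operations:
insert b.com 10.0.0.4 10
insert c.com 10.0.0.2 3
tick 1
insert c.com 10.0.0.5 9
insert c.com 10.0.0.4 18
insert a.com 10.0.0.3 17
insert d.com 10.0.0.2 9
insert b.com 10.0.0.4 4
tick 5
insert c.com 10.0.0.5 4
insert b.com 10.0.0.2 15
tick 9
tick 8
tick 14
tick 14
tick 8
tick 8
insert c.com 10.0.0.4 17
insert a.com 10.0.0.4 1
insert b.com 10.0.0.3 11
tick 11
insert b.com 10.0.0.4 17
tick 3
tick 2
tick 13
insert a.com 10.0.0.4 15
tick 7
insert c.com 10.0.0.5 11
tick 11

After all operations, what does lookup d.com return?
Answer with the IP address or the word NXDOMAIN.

Answer: NXDOMAIN

Derivation:
Op 1: insert b.com -> 10.0.0.4 (expiry=0+10=10). clock=0
Op 2: insert c.com -> 10.0.0.2 (expiry=0+3=3). clock=0
Op 3: tick 1 -> clock=1.
Op 4: insert c.com -> 10.0.0.5 (expiry=1+9=10). clock=1
Op 5: insert c.com -> 10.0.0.4 (expiry=1+18=19). clock=1
Op 6: insert a.com -> 10.0.0.3 (expiry=1+17=18). clock=1
Op 7: insert d.com -> 10.0.0.2 (expiry=1+9=10). clock=1
Op 8: insert b.com -> 10.0.0.4 (expiry=1+4=5). clock=1
Op 9: tick 5 -> clock=6. purged={b.com}
Op 10: insert c.com -> 10.0.0.5 (expiry=6+4=10). clock=6
Op 11: insert b.com -> 10.0.0.2 (expiry=6+15=21). clock=6
Op 12: tick 9 -> clock=15. purged={c.com,d.com}
Op 13: tick 8 -> clock=23. purged={a.com,b.com}
Op 14: tick 14 -> clock=37.
Op 15: tick 14 -> clock=51.
Op 16: tick 8 -> clock=59.
Op 17: tick 8 -> clock=67.
Op 18: insert c.com -> 10.0.0.4 (expiry=67+17=84). clock=67
Op 19: insert a.com -> 10.0.0.4 (expiry=67+1=68). clock=67
Op 20: insert b.com -> 10.0.0.3 (expiry=67+11=78). clock=67
Op 21: tick 11 -> clock=78. purged={a.com,b.com}
Op 22: insert b.com -> 10.0.0.4 (expiry=78+17=95). clock=78
Op 23: tick 3 -> clock=81.
Op 24: tick 2 -> clock=83.
Op 25: tick 13 -> clock=96. purged={b.com,c.com}
Op 26: insert a.com -> 10.0.0.4 (expiry=96+15=111). clock=96
Op 27: tick 7 -> clock=103.
Op 28: insert c.com -> 10.0.0.5 (expiry=103+11=114). clock=103
Op 29: tick 11 -> clock=114. purged={a.com,c.com}
lookup d.com: not in cache (expired or never inserted)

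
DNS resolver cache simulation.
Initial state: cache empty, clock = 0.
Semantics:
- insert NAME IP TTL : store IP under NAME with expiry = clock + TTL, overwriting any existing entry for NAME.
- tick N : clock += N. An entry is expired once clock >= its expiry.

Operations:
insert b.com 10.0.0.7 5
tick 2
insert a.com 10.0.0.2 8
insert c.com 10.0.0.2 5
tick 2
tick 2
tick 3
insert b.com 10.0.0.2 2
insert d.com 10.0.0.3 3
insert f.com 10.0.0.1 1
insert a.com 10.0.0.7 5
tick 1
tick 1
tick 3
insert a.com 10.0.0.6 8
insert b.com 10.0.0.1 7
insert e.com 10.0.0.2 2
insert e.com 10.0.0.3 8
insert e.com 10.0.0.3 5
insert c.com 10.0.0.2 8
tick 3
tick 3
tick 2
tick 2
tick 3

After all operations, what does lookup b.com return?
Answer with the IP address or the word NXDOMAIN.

Answer: NXDOMAIN

Derivation:
Op 1: insert b.com -> 10.0.0.7 (expiry=0+5=5). clock=0
Op 2: tick 2 -> clock=2.
Op 3: insert a.com -> 10.0.0.2 (expiry=2+8=10). clock=2
Op 4: insert c.com -> 10.0.0.2 (expiry=2+5=7). clock=2
Op 5: tick 2 -> clock=4.
Op 6: tick 2 -> clock=6. purged={b.com}
Op 7: tick 3 -> clock=9. purged={c.com}
Op 8: insert b.com -> 10.0.0.2 (expiry=9+2=11). clock=9
Op 9: insert d.com -> 10.0.0.3 (expiry=9+3=12). clock=9
Op 10: insert f.com -> 10.0.0.1 (expiry=9+1=10). clock=9
Op 11: insert a.com -> 10.0.0.7 (expiry=9+5=14). clock=9
Op 12: tick 1 -> clock=10. purged={f.com}
Op 13: tick 1 -> clock=11. purged={b.com}
Op 14: tick 3 -> clock=14. purged={a.com,d.com}
Op 15: insert a.com -> 10.0.0.6 (expiry=14+8=22). clock=14
Op 16: insert b.com -> 10.0.0.1 (expiry=14+7=21). clock=14
Op 17: insert e.com -> 10.0.0.2 (expiry=14+2=16). clock=14
Op 18: insert e.com -> 10.0.0.3 (expiry=14+8=22). clock=14
Op 19: insert e.com -> 10.0.0.3 (expiry=14+5=19). clock=14
Op 20: insert c.com -> 10.0.0.2 (expiry=14+8=22). clock=14
Op 21: tick 3 -> clock=17.
Op 22: tick 3 -> clock=20. purged={e.com}
Op 23: tick 2 -> clock=22. purged={a.com,b.com,c.com}
Op 24: tick 2 -> clock=24.
Op 25: tick 3 -> clock=27.
lookup b.com: not in cache (expired or never inserted)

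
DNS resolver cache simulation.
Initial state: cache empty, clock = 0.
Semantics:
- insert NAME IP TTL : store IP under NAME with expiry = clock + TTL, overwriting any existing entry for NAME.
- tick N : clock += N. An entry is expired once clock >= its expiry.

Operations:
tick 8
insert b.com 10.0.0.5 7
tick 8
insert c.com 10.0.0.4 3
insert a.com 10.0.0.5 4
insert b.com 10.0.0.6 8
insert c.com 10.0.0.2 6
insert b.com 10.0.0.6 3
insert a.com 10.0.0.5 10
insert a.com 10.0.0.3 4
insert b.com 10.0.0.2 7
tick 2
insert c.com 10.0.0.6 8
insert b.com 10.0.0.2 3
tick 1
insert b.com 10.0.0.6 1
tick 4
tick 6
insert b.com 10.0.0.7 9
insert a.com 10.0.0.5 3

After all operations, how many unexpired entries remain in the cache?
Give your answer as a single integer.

Op 1: tick 8 -> clock=8.
Op 2: insert b.com -> 10.0.0.5 (expiry=8+7=15). clock=8
Op 3: tick 8 -> clock=16. purged={b.com}
Op 4: insert c.com -> 10.0.0.4 (expiry=16+3=19). clock=16
Op 5: insert a.com -> 10.0.0.5 (expiry=16+4=20). clock=16
Op 6: insert b.com -> 10.0.0.6 (expiry=16+8=24). clock=16
Op 7: insert c.com -> 10.0.0.2 (expiry=16+6=22). clock=16
Op 8: insert b.com -> 10.0.0.6 (expiry=16+3=19). clock=16
Op 9: insert a.com -> 10.0.0.5 (expiry=16+10=26). clock=16
Op 10: insert a.com -> 10.0.0.3 (expiry=16+4=20). clock=16
Op 11: insert b.com -> 10.0.0.2 (expiry=16+7=23). clock=16
Op 12: tick 2 -> clock=18.
Op 13: insert c.com -> 10.0.0.6 (expiry=18+8=26). clock=18
Op 14: insert b.com -> 10.0.0.2 (expiry=18+3=21). clock=18
Op 15: tick 1 -> clock=19.
Op 16: insert b.com -> 10.0.0.6 (expiry=19+1=20). clock=19
Op 17: tick 4 -> clock=23. purged={a.com,b.com}
Op 18: tick 6 -> clock=29. purged={c.com}
Op 19: insert b.com -> 10.0.0.7 (expiry=29+9=38). clock=29
Op 20: insert a.com -> 10.0.0.5 (expiry=29+3=32). clock=29
Final cache (unexpired): {a.com,b.com} -> size=2

Answer: 2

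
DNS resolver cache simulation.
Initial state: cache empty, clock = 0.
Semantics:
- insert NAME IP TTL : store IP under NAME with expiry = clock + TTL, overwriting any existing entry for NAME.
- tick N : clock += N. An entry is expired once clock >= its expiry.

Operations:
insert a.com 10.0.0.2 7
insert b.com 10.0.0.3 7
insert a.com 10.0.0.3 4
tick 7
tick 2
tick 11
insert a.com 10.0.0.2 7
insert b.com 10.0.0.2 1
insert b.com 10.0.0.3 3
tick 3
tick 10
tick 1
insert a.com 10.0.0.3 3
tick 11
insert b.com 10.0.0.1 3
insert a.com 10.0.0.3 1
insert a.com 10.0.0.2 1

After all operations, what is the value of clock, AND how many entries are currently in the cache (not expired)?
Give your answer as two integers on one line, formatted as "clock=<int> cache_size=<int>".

Answer: clock=45 cache_size=2

Derivation:
Op 1: insert a.com -> 10.0.0.2 (expiry=0+7=7). clock=0
Op 2: insert b.com -> 10.0.0.3 (expiry=0+7=7). clock=0
Op 3: insert a.com -> 10.0.0.3 (expiry=0+4=4). clock=0
Op 4: tick 7 -> clock=7. purged={a.com,b.com}
Op 5: tick 2 -> clock=9.
Op 6: tick 11 -> clock=20.
Op 7: insert a.com -> 10.0.0.2 (expiry=20+7=27). clock=20
Op 8: insert b.com -> 10.0.0.2 (expiry=20+1=21). clock=20
Op 9: insert b.com -> 10.0.0.3 (expiry=20+3=23). clock=20
Op 10: tick 3 -> clock=23. purged={b.com}
Op 11: tick 10 -> clock=33. purged={a.com}
Op 12: tick 1 -> clock=34.
Op 13: insert a.com -> 10.0.0.3 (expiry=34+3=37). clock=34
Op 14: tick 11 -> clock=45. purged={a.com}
Op 15: insert b.com -> 10.0.0.1 (expiry=45+3=48). clock=45
Op 16: insert a.com -> 10.0.0.3 (expiry=45+1=46). clock=45
Op 17: insert a.com -> 10.0.0.2 (expiry=45+1=46). clock=45
Final clock = 45
Final cache (unexpired): {a.com,b.com} -> size=2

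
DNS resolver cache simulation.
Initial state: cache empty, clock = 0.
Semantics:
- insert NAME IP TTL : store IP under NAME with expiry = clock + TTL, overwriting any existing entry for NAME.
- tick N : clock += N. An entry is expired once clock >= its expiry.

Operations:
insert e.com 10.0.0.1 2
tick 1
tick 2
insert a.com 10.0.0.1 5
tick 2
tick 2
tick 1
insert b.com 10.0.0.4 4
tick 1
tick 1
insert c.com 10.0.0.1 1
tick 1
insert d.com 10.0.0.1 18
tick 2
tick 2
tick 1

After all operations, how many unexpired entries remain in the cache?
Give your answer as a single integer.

Op 1: insert e.com -> 10.0.0.1 (expiry=0+2=2). clock=0
Op 2: tick 1 -> clock=1.
Op 3: tick 2 -> clock=3. purged={e.com}
Op 4: insert a.com -> 10.0.0.1 (expiry=3+5=8). clock=3
Op 5: tick 2 -> clock=5.
Op 6: tick 2 -> clock=7.
Op 7: tick 1 -> clock=8. purged={a.com}
Op 8: insert b.com -> 10.0.0.4 (expiry=8+4=12). clock=8
Op 9: tick 1 -> clock=9.
Op 10: tick 1 -> clock=10.
Op 11: insert c.com -> 10.0.0.1 (expiry=10+1=11). clock=10
Op 12: tick 1 -> clock=11. purged={c.com}
Op 13: insert d.com -> 10.0.0.1 (expiry=11+18=29). clock=11
Op 14: tick 2 -> clock=13. purged={b.com}
Op 15: tick 2 -> clock=15.
Op 16: tick 1 -> clock=16.
Final cache (unexpired): {d.com} -> size=1

Answer: 1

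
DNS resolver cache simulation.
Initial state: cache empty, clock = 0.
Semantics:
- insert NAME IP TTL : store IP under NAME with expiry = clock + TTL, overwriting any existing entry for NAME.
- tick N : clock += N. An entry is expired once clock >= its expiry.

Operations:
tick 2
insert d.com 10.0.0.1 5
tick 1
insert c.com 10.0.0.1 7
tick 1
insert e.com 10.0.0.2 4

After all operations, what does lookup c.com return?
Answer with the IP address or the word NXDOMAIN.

Op 1: tick 2 -> clock=2.
Op 2: insert d.com -> 10.0.0.1 (expiry=2+5=7). clock=2
Op 3: tick 1 -> clock=3.
Op 4: insert c.com -> 10.0.0.1 (expiry=3+7=10). clock=3
Op 5: tick 1 -> clock=4.
Op 6: insert e.com -> 10.0.0.2 (expiry=4+4=8). clock=4
lookup c.com: present, ip=10.0.0.1 expiry=10 > clock=4

Answer: 10.0.0.1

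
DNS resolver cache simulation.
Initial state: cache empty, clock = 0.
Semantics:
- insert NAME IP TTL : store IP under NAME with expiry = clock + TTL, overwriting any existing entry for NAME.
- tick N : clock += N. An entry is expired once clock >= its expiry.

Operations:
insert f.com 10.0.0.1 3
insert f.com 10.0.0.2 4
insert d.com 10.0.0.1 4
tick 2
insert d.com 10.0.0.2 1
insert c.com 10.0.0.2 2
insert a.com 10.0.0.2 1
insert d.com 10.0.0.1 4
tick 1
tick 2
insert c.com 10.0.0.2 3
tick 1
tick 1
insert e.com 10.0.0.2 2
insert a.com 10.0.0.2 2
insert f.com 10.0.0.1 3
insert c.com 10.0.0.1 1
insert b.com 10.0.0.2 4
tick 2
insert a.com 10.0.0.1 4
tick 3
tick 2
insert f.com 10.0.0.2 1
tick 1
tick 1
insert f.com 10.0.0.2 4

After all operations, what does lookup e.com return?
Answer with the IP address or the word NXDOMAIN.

Op 1: insert f.com -> 10.0.0.1 (expiry=0+3=3). clock=0
Op 2: insert f.com -> 10.0.0.2 (expiry=0+4=4). clock=0
Op 3: insert d.com -> 10.0.0.1 (expiry=0+4=4). clock=0
Op 4: tick 2 -> clock=2.
Op 5: insert d.com -> 10.0.0.2 (expiry=2+1=3). clock=2
Op 6: insert c.com -> 10.0.0.2 (expiry=2+2=4). clock=2
Op 7: insert a.com -> 10.0.0.2 (expiry=2+1=3). clock=2
Op 8: insert d.com -> 10.0.0.1 (expiry=2+4=6). clock=2
Op 9: tick 1 -> clock=3. purged={a.com}
Op 10: tick 2 -> clock=5. purged={c.com,f.com}
Op 11: insert c.com -> 10.0.0.2 (expiry=5+3=8). clock=5
Op 12: tick 1 -> clock=6. purged={d.com}
Op 13: tick 1 -> clock=7.
Op 14: insert e.com -> 10.0.0.2 (expiry=7+2=9). clock=7
Op 15: insert a.com -> 10.0.0.2 (expiry=7+2=9). clock=7
Op 16: insert f.com -> 10.0.0.1 (expiry=7+3=10). clock=7
Op 17: insert c.com -> 10.0.0.1 (expiry=7+1=8). clock=7
Op 18: insert b.com -> 10.0.0.2 (expiry=7+4=11). clock=7
Op 19: tick 2 -> clock=9. purged={a.com,c.com,e.com}
Op 20: insert a.com -> 10.0.0.1 (expiry=9+4=13). clock=9
Op 21: tick 3 -> clock=12. purged={b.com,f.com}
Op 22: tick 2 -> clock=14. purged={a.com}
Op 23: insert f.com -> 10.0.0.2 (expiry=14+1=15). clock=14
Op 24: tick 1 -> clock=15. purged={f.com}
Op 25: tick 1 -> clock=16.
Op 26: insert f.com -> 10.0.0.2 (expiry=16+4=20). clock=16
lookup e.com: not in cache (expired or never inserted)

Answer: NXDOMAIN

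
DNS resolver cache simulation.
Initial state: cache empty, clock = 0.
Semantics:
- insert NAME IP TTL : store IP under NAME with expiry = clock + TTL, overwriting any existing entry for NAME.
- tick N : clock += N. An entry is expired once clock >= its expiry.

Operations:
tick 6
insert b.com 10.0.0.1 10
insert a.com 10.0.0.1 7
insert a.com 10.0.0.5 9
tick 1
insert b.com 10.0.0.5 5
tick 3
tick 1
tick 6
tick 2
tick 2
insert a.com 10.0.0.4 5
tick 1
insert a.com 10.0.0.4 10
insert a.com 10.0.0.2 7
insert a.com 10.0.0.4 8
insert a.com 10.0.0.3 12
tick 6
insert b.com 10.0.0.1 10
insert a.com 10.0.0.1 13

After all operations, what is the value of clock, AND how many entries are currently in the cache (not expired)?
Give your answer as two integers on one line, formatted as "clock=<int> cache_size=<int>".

Answer: clock=28 cache_size=2

Derivation:
Op 1: tick 6 -> clock=6.
Op 2: insert b.com -> 10.0.0.1 (expiry=6+10=16). clock=6
Op 3: insert a.com -> 10.0.0.1 (expiry=6+7=13). clock=6
Op 4: insert a.com -> 10.0.0.5 (expiry=6+9=15). clock=6
Op 5: tick 1 -> clock=7.
Op 6: insert b.com -> 10.0.0.5 (expiry=7+5=12). clock=7
Op 7: tick 3 -> clock=10.
Op 8: tick 1 -> clock=11.
Op 9: tick 6 -> clock=17. purged={a.com,b.com}
Op 10: tick 2 -> clock=19.
Op 11: tick 2 -> clock=21.
Op 12: insert a.com -> 10.0.0.4 (expiry=21+5=26). clock=21
Op 13: tick 1 -> clock=22.
Op 14: insert a.com -> 10.0.0.4 (expiry=22+10=32). clock=22
Op 15: insert a.com -> 10.0.0.2 (expiry=22+7=29). clock=22
Op 16: insert a.com -> 10.0.0.4 (expiry=22+8=30). clock=22
Op 17: insert a.com -> 10.0.0.3 (expiry=22+12=34). clock=22
Op 18: tick 6 -> clock=28.
Op 19: insert b.com -> 10.0.0.1 (expiry=28+10=38). clock=28
Op 20: insert a.com -> 10.0.0.1 (expiry=28+13=41). clock=28
Final clock = 28
Final cache (unexpired): {a.com,b.com} -> size=2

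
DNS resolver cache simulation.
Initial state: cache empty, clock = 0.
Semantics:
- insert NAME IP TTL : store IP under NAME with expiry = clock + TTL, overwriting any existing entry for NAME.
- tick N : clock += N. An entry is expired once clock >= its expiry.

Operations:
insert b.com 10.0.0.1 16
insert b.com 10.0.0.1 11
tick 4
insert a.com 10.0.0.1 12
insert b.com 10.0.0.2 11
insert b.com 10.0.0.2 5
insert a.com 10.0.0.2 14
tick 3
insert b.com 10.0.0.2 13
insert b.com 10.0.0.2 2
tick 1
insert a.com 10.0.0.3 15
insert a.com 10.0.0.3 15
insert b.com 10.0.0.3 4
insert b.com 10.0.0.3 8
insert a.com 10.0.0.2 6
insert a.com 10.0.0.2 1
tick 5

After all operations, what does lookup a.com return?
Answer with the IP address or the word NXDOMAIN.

Answer: NXDOMAIN

Derivation:
Op 1: insert b.com -> 10.0.0.1 (expiry=0+16=16). clock=0
Op 2: insert b.com -> 10.0.0.1 (expiry=0+11=11). clock=0
Op 3: tick 4 -> clock=4.
Op 4: insert a.com -> 10.0.0.1 (expiry=4+12=16). clock=4
Op 5: insert b.com -> 10.0.0.2 (expiry=4+11=15). clock=4
Op 6: insert b.com -> 10.0.0.2 (expiry=4+5=9). clock=4
Op 7: insert a.com -> 10.0.0.2 (expiry=4+14=18). clock=4
Op 8: tick 3 -> clock=7.
Op 9: insert b.com -> 10.0.0.2 (expiry=7+13=20). clock=7
Op 10: insert b.com -> 10.0.0.2 (expiry=7+2=9). clock=7
Op 11: tick 1 -> clock=8.
Op 12: insert a.com -> 10.0.0.3 (expiry=8+15=23). clock=8
Op 13: insert a.com -> 10.0.0.3 (expiry=8+15=23). clock=8
Op 14: insert b.com -> 10.0.0.3 (expiry=8+4=12). clock=8
Op 15: insert b.com -> 10.0.0.3 (expiry=8+8=16). clock=8
Op 16: insert a.com -> 10.0.0.2 (expiry=8+6=14). clock=8
Op 17: insert a.com -> 10.0.0.2 (expiry=8+1=9). clock=8
Op 18: tick 5 -> clock=13. purged={a.com}
lookup a.com: not in cache (expired or never inserted)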